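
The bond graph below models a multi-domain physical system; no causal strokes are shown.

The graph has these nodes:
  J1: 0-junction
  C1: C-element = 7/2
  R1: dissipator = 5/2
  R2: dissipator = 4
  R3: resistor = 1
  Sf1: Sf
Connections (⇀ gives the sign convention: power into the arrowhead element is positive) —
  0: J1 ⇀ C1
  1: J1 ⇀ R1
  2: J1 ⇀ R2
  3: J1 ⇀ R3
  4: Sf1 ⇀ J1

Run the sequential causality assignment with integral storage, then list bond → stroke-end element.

β4 stroke→Sf1  (Sf1 fixes flow; stroke at Sf1)
β0 stroke→J1  (prefer integral on C1)
β1 stroke→R1  (0-jn J1 has e-setter on 0)
β2 stroke→R2  (J1: bond 0 brought effort, rest push out)
β3 stroke→R3  (common-e at J1 fixed by 0)

β0 |J1
β1 |R1
β2 |R2
β3 |R3
β4 |Sf1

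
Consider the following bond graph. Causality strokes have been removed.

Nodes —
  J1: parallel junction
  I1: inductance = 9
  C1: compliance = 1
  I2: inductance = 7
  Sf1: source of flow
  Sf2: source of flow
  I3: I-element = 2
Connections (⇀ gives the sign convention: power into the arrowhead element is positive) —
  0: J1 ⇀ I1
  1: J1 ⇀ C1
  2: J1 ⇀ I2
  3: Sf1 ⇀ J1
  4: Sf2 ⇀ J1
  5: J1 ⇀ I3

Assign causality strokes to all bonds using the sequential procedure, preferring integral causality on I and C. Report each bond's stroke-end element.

bond 0 stroke→I1
bond 1 stroke→J1
bond 2 stroke→I2
bond 3 stroke→Sf1
bond 4 stroke→Sf2
bond 5 stroke→I3

#3 stroke at Sf1  (Sf1 fixes flow; stroke at Sf1)
#4 stroke at Sf2  (Sf2 (Sf) sets flow on bond)
#0 stroke at I1  (I1 outputs flow p/I1)
#1 stroke at J1  (prefer integral on C1)
#2 stroke at I2  (J1 effort already set via bond 1)
#5 stroke at I3  (0-jn J1 has e-setter on 1)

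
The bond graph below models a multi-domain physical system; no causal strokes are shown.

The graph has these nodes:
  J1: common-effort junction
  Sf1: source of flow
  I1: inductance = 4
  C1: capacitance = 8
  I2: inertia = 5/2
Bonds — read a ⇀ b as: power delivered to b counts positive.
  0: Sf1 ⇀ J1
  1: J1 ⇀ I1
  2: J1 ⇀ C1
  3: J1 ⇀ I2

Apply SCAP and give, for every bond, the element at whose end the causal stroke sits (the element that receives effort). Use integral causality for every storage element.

b0 →Sf1  (Sf1: flow source, stroke at near end)
b1 →I1  (I1 integral (f out))
b2 →J1  (C1 integral (e out))
b3 →I2  (J1 effort already set via bond 2)

β0 stroke at Sf1
β1 stroke at I1
β2 stroke at J1
β3 stroke at I2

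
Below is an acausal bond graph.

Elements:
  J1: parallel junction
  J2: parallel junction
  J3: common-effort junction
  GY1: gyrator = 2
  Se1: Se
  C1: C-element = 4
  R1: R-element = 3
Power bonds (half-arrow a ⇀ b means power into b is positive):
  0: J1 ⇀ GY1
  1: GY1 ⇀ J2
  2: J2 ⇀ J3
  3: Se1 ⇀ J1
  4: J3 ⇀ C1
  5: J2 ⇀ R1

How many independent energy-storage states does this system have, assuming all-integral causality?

β3 stroke→J1  (Se1 fixes effort; stroke away)
β0 stroke→GY1  (J1 effort already set via bond 3)
β1 stroke→GY1  (GY GY1: same side as bond 0)
β4 stroke→J3  (C1 integral (e out))
β2 stroke→J2  (J3: bond 4 brought effort, rest push out)
β5 stroke→R1  (J2: bond 2 brought effort, rest push out)

1  (C1 all integral)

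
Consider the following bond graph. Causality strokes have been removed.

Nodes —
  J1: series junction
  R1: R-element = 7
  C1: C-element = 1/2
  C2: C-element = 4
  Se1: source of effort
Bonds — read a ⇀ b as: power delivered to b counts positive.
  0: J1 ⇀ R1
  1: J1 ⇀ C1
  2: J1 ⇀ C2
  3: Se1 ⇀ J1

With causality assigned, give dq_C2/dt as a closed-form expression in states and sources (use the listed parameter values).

dq_C2/dt = E_Se1/7 - 2*q_C1/7 - q_C2/28

bond 3 |J1  (source Se1 imposes e)
bond 1 |J1  (prefer integral on C1)
bond 2 |J1  (C2 outputs effort q/C2)
bond 0 |R1  (closing 1-jn rule on J1)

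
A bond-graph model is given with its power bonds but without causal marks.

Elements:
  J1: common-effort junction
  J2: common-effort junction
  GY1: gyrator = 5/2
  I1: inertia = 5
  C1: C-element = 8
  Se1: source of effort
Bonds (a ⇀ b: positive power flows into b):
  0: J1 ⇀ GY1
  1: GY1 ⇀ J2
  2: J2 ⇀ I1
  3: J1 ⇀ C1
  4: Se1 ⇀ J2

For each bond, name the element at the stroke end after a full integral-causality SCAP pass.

b0 stroke→GY1
b1 stroke→GY1
b2 stroke→I1
b3 stroke→J1
b4 stroke→J2

#4 stroke→J2  (Se1 fixes effort; stroke away)
#1 stroke→GY1  (J2: bond 4 brought effort, rest push out)
#2 stroke→I1  (common-e at J2 fixed by 4)
#0 stroke→GY1  (GY1 both-in/both-out from 1)
#3 stroke→J1  (closing 0-jn rule on J1)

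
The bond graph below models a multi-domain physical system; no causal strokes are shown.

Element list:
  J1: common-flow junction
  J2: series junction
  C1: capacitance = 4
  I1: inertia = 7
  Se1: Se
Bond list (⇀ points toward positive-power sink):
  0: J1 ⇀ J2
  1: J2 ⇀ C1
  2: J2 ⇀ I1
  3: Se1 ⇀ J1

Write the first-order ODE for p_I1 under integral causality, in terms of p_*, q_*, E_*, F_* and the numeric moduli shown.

#3 stroke→J1  (Se1 (Se) sets effort on bond)
#0 stroke→J2  (J1 needs exactly one f-in)
#1 stroke→J2  (C1: C, integral causality)
#2 stroke→I1  (J2 needs exactly one f-in)

dp_I1/dt = E_Se1 - q_C1/4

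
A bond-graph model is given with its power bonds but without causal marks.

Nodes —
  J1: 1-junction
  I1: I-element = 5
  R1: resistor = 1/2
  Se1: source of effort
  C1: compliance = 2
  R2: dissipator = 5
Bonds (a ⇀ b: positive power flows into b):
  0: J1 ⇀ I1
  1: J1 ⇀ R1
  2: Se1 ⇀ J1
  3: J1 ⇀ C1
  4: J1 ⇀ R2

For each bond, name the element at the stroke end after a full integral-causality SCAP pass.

β0 |I1
β1 |J1
β2 |J1
β3 |J1
β4 |J1

b2 |J1  (Se1 fixes effort; stroke away)
b0 |I1  (prefer integral on I1)
b1 |J1  (common-f at J1 fixed by 0)
b3 |J1  (common-f at J1 fixed by 0)
b4 |J1  (J1 flow already set via bond 0)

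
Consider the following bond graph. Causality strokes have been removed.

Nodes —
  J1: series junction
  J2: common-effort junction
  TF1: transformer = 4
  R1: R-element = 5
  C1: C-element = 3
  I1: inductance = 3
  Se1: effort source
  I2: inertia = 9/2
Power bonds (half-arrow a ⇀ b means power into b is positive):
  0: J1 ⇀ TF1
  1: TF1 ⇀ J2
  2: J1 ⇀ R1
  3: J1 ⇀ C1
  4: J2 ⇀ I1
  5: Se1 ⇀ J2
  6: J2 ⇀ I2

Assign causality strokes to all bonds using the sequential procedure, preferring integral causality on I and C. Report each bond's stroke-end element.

β0 →J1
β1 →TF1
β2 →R1
β3 →J1
β4 →I1
β5 →J2
β6 →I2

b5 stroke→J2  (Se1 (Se) sets effort on bond)
b1 stroke→TF1  (0-jn J2 has e-setter on 5)
b4 stroke→I1  (0-jn J2 has e-setter on 5)
b6 stroke→I2  (J2 effort already set via bond 5)
b0 stroke→J1  (TF1: transformer flips bond 1)
b3 stroke→J1  (prefer integral on C1)
b2 stroke→R1  (J1: last free bond brings flow in)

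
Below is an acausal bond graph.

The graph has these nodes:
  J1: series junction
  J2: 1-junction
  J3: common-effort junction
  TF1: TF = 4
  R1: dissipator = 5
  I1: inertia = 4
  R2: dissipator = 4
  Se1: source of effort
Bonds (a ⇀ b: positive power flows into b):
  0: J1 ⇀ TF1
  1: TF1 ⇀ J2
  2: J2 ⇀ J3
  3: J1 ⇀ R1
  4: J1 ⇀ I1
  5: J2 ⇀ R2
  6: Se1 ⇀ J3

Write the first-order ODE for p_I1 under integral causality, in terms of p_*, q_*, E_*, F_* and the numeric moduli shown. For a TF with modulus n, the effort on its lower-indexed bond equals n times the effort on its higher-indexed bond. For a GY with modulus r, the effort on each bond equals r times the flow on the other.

dp_I1/dt = -4*E_Se1 - 69*p_I1/4

b6 |J3  (Se1: effort source, stroke at far end)
b2 |J2  (0-jn J3 has e-setter on 6)
b4 |I1  (prefer integral on I1)
b0 |J1  (1-jn J1 has f-setter on 4)
b3 |J1  (J1 flow already set via bond 4)
b1 |TF1  (TF TF1: opposite of bond 0)
b5 |J2  (J2: bond 1 brought flow, rest push out)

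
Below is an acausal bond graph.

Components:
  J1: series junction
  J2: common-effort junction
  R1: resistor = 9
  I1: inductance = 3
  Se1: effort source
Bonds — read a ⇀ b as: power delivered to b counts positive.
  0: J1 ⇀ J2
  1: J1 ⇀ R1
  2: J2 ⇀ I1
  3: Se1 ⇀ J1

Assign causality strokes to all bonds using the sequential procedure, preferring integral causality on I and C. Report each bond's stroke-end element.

bond 0 →J2
bond 1 →J1
bond 2 →I1
bond 3 →J1

#3 stroke→J1  (Se1 (Se) sets effort on bond)
#2 stroke→I1  (I1 outputs flow p/I1)
#0 stroke→J2  (J2 needs exactly one e-in)
#1 stroke→J1  (J1 flow already set via bond 0)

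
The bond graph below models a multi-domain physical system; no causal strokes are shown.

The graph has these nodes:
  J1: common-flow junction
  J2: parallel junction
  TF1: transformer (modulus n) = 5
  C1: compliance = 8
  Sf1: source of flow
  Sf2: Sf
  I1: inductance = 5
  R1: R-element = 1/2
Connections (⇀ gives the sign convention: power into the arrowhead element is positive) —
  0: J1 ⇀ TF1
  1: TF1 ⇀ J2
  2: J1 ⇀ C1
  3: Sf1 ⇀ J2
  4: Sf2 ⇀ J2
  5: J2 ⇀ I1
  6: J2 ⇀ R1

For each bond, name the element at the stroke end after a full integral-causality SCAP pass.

β0 stroke→TF1
β1 stroke→J2
β2 stroke→J1
β3 stroke→Sf1
β4 stroke→Sf2
β5 stroke→I1
β6 stroke→R1

bond 3 stroke→Sf1  (Sf1 (Sf) sets flow on bond)
bond 4 stroke→Sf2  (Sf2 (Sf) sets flow on bond)
bond 2 stroke→J1  (C1 outputs effort q/C1)
bond 0 stroke→TF1  (J1: last free bond brings flow in)
bond 1 stroke→J2  (through TF1, causality passes straight; one stroke at TF1)
bond 5 stroke→I1  (0-jn J2 has e-setter on 1)
bond 6 stroke→R1  (0-jn J2 has e-setter on 1)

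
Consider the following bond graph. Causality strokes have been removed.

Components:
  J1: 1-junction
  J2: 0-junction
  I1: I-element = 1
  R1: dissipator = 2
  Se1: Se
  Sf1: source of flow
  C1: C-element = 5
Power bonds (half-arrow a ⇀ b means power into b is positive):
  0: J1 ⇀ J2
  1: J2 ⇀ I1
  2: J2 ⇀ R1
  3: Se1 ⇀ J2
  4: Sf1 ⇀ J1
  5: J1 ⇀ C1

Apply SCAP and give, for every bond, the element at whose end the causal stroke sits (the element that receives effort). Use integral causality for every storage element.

b3 stroke at J2  (Se1: effort source, stroke at far end)
b4 stroke at Sf1  (source Sf1 imposes f)
b0 stroke at J1  (J1: bond 4 brought flow, rest push out)
b5 stroke at J1  (common-f at J1 fixed by 4)
b1 stroke at I1  (J2 effort already set via bond 3)
b2 stroke at R1  (J2: bond 3 brought effort, rest push out)

bond 0 →J1
bond 1 →I1
bond 2 →R1
bond 3 →J2
bond 4 →Sf1
bond 5 →J1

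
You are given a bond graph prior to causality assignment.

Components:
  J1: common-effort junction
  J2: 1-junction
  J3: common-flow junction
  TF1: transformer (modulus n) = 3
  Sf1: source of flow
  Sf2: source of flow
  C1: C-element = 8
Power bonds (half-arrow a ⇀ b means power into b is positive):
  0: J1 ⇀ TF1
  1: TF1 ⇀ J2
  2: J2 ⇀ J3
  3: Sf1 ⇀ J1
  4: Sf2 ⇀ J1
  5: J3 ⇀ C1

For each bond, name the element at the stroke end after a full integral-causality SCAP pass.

#0 stroke at J1
#1 stroke at TF1
#2 stroke at J2
#3 stroke at Sf1
#4 stroke at Sf2
#5 stroke at J3

β3 stroke at Sf1  (Sf1 (Sf) sets flow on bond)
β4 stroke at Sf2  (Sf2 (Sf) sets flow on bond)
β0 stroke at J1  (only one effort-in slot at J1)
β1 stroke at TF1  (TF1: transformer flips bond 0)
β2 stroke at J2  (J2: bond 1 brought flow, rest push out)
β5 stroke at J3  (J3: bond 2 brought flow, rest push out)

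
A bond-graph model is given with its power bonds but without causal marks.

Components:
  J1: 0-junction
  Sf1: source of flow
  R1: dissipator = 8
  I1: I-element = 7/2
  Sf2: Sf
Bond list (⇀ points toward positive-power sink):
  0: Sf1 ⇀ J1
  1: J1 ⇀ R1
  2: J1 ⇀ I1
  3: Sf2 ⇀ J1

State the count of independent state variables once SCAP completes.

bond 0 |Sf1  (Sf1 fixes flow; stroke at Sf1)
bond 3 |Sf2  (Sf2: flow source, stroke at near end)
bond 2 |I1  (I1: I, integral causality)
bond 1 |J1  (J1: last free bond brings effort in)

1  (I1 all integral)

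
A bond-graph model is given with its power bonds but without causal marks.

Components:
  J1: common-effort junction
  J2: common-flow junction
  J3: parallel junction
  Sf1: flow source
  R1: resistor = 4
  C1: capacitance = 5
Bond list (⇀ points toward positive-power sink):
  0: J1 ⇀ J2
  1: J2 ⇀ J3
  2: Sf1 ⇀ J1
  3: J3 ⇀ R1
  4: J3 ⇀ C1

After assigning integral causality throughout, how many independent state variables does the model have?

1  (C1 all integral)

β2 stroke at Sf1  (Sf1: flow source, stroke at near end)
β0 stroke at J1  (only one effort-in slot at J1)
β1 stroke at J2  (common-f at J2 fixed by 0)
β4 stroke at J3  (C1 integral (e out))
β3 stroke at R1  (common-e at J3 fixed by 4)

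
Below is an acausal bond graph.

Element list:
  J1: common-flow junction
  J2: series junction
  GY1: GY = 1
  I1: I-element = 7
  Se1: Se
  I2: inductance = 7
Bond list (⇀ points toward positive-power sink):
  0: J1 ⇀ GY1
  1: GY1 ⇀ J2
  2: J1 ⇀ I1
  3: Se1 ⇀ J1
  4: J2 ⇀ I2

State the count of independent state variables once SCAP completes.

2  (I1, I2 all integral)

#3 |J1  (source Se1 imposes e)
#2 |I1  (I1: I, integral causality)
#0 |J1  (J1: bond 2 brought flow, rest push out)
#1 |J2  (GY1 both-in/both-out from 0)
#4 |I2  (closing 1-jn rule on J2)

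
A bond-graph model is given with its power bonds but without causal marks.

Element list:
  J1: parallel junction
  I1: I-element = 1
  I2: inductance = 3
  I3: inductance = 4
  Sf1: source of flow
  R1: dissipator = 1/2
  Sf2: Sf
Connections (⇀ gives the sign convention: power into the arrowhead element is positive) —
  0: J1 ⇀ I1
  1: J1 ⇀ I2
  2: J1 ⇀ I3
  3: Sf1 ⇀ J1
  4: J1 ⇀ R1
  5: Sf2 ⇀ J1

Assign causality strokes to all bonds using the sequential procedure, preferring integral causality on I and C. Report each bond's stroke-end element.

b3 stroke→Sf1  (Sf1 (Sf) sets flow on bond)
b5 stroke→Sf2  (source Sf2 imposes f)
b0 stroke→I1  (I1 integral (f out))
b1 stroke→I2  (I2 outputs flow p/I2)
b2 stroke→I3  (I3 integral (f out))
b4 stroke→J1  (J1: last free bond brings effort in)

#0 |I1
#1 |I2
#2 |I3
#3 |Sf1
#4 |J1
#5 |Sf2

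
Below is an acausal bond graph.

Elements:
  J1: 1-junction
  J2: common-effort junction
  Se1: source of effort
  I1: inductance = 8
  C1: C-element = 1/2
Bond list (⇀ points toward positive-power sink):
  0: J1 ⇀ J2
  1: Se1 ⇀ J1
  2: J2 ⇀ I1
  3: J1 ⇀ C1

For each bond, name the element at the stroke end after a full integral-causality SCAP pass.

b1 |J1  (Se1: effort source, stroke at far end)
b2 |I1  (I1: I, integral causality)
b0 |J2  (closing 0-jn rule on J2)
b3 |J1  (J1: bond 0 brought flow, rest push out)

bond 0 |J2
bond 1 |J1
bond 2 |I1
bond 3 |J1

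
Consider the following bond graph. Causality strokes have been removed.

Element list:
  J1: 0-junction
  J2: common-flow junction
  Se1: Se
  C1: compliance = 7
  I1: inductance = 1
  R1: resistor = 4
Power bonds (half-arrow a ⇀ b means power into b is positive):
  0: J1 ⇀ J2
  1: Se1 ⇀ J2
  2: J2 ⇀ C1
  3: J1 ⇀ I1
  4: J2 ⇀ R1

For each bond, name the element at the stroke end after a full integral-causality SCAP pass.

β1 stroke at J2  (Se1 fixes effort; stroke away)
β2 stroke at J2  (C1 integral (e out))
β3 stroke at I1  (I1: I, integral causality)
β0 stroke at J1  (closing 0-jn rule on J1)
β4 stroke at J2  (common-f at J2 fixed by 0)

#0 stroke→J1
#1 stroke→J2
#2 stroke→J2
#3 stroke→I1
#4 stroke→J2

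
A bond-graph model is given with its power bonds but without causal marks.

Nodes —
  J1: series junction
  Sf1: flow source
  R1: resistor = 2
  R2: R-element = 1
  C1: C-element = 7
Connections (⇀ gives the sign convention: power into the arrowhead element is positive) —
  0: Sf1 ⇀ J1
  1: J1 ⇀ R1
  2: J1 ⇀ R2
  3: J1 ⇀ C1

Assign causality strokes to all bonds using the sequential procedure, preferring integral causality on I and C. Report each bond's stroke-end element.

β0 stroke→Sf1
β1 stroke→J1
β2 stroke→J1
β3 stroke→J1

#0 |Sf1  (Sf1 (Sf) sets flow on bond)
#1 |J1  (J1 flow already set via bond 0)
#2 |J1  (common-f at J1 fixed by 0)
#3 |J1  (1-jn J1 has f-setter on 0)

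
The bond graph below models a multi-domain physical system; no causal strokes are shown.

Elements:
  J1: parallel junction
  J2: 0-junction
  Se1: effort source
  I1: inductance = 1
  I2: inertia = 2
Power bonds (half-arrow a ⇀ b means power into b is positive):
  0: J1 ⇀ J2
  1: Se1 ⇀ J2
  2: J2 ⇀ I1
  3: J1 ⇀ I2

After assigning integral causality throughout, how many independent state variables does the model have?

b1 →J2  (source Se1 imposes e)
b0 →J1  (J2: bond 1 brought effort, rest push out)
b2 →I1  (J2 effort already set via bond 1)
b3 →I2  (0-jn J1 has e-setter on 0)

2  (I1, I2 all integral)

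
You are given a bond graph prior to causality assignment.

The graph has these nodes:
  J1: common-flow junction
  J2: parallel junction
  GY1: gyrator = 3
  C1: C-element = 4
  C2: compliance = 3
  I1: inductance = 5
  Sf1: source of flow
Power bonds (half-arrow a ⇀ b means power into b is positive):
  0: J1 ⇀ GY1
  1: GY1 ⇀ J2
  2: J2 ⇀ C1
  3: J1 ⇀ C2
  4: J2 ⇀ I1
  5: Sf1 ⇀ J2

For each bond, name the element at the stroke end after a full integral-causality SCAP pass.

b5 stroke→Sf1  (Sf1: flow source, stroke at near end)
b2 stroke→J2  (C1 outputs effort q/C1)
b1 stroke→GY1  (common-e at J2 fixed by 2)
b4 stroke→I1  (common-e at J2 fixed by 2)
b0 stroke→GY1  (through GY1, causality inverts; strokes same side of GY1)
b3 stroke→J1  (1-jn J1 has f-setter on 0)

bond 0 |GY1
bond 1 |GY1
bond 2 |J2
bond 3 |J1
bond 4 |I1
bond 5 |Sf1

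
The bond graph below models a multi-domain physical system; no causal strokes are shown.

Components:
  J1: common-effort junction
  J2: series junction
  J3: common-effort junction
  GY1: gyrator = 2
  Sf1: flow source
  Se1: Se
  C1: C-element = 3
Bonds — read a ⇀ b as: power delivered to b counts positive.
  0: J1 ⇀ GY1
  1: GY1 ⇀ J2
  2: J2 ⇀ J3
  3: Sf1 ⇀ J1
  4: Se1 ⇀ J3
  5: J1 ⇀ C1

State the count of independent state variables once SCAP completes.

1  (C1 all integral)

#3 stroke at Sf1  (Sf1: flow source, stroke at near end)
#4 stroke at J3  (Se1 (Se) sets effort on bond)
#2 stroke at J2  (J3: bond 4 brought effort, rest push out)
#1 stroke at GY1  (only one flow-in slot at J2)
#0 stroke at GY1  (GY GY1: same side as bond 1)
#5 stroke at J1  (J1: last free bond brings effort in)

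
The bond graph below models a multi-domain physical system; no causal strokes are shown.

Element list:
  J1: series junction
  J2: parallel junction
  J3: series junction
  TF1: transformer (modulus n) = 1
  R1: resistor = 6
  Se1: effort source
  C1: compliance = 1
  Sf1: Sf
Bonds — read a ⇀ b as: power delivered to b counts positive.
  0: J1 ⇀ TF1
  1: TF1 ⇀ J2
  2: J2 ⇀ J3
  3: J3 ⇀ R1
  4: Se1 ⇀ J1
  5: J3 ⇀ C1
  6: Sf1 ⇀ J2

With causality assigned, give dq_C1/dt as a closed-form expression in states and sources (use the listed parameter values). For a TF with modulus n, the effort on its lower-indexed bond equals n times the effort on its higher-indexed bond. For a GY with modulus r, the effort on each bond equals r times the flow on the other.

dq_C1/dt = E_Se1/6 - q_C1/6

#4 stroke at J1  (source Se1 imposes e)
#6 stroke at Sf1  (Sf1: flow source, stroke at near end)
#0 stroke at TF1  (closing 1-jn rule on J1)
#1 stroke at J2  (TF1: transformer flips bond 0)
#2 stroke at J3  (0-jn J2 has e-setter on 1)
#5 stroke at J3  (C1 outputs effort q/C1)
#3 stroke at R1  (J3: last free bond brings flow in)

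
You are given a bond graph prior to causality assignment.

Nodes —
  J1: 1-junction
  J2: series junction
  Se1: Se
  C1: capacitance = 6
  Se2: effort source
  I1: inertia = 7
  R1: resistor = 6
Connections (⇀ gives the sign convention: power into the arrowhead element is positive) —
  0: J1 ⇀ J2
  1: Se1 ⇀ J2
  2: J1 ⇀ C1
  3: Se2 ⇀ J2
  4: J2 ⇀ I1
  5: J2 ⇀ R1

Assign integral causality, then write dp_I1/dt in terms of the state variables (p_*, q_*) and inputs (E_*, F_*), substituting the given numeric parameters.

dp_I1/dt = E_Se1 + E_Se2 - 6*p_I1/7 - q_C1/6

β1 →J2  (Se1 fixes effort; stroke away)
β3 →J2  (source Se2 imposes e)
β2 →J1  (C1: C, integral causality)
β0 →J2  (closing 1-jn rule on J1)
β4 →I1  (I1: I, integral causality)
β5 →J2  (J2: bond 4 brought flow, rest push out)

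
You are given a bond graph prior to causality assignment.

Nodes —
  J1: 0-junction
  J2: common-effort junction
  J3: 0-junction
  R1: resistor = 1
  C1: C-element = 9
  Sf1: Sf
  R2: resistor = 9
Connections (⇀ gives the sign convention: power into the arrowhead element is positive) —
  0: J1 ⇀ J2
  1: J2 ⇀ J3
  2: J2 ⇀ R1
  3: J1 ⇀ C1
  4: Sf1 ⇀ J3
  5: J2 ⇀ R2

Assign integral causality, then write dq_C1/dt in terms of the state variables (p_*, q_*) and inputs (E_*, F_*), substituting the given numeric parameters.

b4 →Sf1  (Sf1 (Sf) sets flow on bond)
b1 →J3  (closing 0-jn rule on J3)
b3 →J1  (C1: C, integral causality)
b0 →J2  (J1: bond 3 brought effort, rest push out)
b2 →R1  (J2 effort already set via bond 0)
b5 →R2  (J2 effort already set via bond 0)

dq_C1/dt = F_Sf1 - 10*q_C1/81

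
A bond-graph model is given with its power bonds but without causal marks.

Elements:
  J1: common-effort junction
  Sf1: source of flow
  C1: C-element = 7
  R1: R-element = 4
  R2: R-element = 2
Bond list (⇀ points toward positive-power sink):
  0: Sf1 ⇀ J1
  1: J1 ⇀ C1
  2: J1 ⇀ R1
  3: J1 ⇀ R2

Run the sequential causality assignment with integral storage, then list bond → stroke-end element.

β0 →Sf1  (Sf1 fixes flow; stroke at Sf1)
β1 →J1  (C1 outputs effort q/C1)
β2 →R1  (J1: bond 1 brought effort, rest push out)
β3 →R2  (J1 effort already set via bond 1)

b0 |Sf1
b1 |J1
b2 |R1
b3 |R2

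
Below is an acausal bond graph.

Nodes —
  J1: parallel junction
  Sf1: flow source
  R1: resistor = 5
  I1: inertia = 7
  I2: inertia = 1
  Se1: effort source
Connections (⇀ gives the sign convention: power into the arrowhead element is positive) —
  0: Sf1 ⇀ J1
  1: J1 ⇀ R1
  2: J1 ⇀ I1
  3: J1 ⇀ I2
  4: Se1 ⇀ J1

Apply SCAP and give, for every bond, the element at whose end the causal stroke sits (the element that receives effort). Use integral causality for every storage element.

bond 0 |Sf1  (source Sf1 imposes f)
bond 4 |J1  (source Se1 imposes e)
bond 1 |R1  (common-e at J1 fixed by 4)
bond 2 |I1  (0-jn J1 has e-setter on 4)
bond 3 |I2  (J1: bond 4 brought effort, rest push out)

#0 stroke→Sf1
#1 stroke→R1
#2 stroke→I1
#3 stroke→I2
#4 stroke→J1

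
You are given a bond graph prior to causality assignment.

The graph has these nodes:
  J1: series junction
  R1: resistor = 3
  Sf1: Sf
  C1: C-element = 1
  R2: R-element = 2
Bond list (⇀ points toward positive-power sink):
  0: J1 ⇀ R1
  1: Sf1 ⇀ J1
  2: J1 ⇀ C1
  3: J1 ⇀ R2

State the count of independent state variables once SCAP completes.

1  (C1 all integral)

b1 →Sf1  (Sf1 fixes flow; stroke at Sf1)
b0 →J1  (J1 flow already set via bond 1)
b2 →J1  (1-jn J1 has f-setter on 1)
b3 →J1  (J1: bond 1 brought flow, rest push out)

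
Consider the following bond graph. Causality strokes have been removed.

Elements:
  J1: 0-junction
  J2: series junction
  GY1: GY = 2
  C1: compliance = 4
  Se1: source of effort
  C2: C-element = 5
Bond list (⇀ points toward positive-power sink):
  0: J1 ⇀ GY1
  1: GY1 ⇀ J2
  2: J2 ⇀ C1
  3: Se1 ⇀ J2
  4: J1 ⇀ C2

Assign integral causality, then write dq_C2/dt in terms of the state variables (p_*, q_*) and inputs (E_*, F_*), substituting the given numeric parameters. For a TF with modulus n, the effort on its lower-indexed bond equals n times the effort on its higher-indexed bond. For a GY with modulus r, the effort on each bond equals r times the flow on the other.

dq_C2/dt = E_Se1/2 - q_C1/8

β3 →J2  (Se1: effort source, stroke at far end)
β2 →J2  (prefer integral on C1)
β1 →GY1  (only one flow-in slot at J2)
β0 →GY1  (through GY1, causality inverts; strokes same side of GY1)
β4 →J1  (J1: last free bond brings effort in)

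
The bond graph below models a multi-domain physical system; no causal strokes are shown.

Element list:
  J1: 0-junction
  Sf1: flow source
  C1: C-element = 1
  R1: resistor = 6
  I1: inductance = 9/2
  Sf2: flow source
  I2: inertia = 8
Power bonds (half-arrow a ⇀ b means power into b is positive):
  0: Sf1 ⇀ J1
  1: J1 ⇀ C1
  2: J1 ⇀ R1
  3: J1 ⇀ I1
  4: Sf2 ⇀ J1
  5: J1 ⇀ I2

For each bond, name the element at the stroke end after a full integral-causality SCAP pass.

#0 stroke→Sf1  (Sf1 fixes flow; stroke at Sf1)
#4 stroke→Sf2  (Sf2: flow source, stroke at near end)
#1 stroke→J1  (C1 outputs effort q/C1)
#2 stroke→R1  (0-jn J1 has e-setter on 1)
#3 stroke→I1  (common-e at J1 fixed by 1)
#5 stroke→I2  (0-jn J1 has e-setter on 1)

#0 →Sf1
#1 →J1
#2 →R1
#3 →I1
#4 →Sf2
#5 →I2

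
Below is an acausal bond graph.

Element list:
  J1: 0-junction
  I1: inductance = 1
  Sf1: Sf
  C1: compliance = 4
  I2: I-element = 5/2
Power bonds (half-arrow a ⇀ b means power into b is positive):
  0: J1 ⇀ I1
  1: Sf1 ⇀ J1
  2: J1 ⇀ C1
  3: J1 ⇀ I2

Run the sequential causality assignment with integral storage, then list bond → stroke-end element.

bond 0 →I1
bond 1 →Sf1
bond 2 →J1
bond 3 →I2

b1 stroke→Sf1  (Sf1 (Sf) sets flow on bond)
b0 stroke→I1  (I1: I, integral causality)
b2 stroke→J1  (C1 integral (e out))
b3 stroke→I2  (common-e at J1 fixed by 2)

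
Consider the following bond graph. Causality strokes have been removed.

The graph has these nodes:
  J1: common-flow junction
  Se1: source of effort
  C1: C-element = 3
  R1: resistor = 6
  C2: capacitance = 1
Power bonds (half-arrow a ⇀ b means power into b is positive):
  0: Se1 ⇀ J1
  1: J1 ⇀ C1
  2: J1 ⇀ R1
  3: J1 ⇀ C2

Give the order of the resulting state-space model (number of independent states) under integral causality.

2  (C1, C2 all integral)

#0 |J1  (Se1 (Se) sets effort on bond)
#1 |J1  (C1 integral (e out))
#3 |J1  (C2 integral (e out))
#2 |R1  (only one flow-in slot at J1)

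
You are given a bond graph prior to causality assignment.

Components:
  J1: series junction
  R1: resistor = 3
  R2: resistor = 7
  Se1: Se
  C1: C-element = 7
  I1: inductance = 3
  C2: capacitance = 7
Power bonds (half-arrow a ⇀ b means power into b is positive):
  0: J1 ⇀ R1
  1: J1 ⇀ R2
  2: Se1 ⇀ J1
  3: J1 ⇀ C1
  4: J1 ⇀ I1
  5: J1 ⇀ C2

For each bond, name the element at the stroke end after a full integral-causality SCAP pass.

β0 |J1
β1 |J1
β2 |J1
β3 |J1
β4 |I1
β5 |J1

b2 |J1  (Se1: effort source, stroke at far end)
b3 |J1  (prefer integral on C1)
b4 |I1  (I1: I, integral causality)
b0 |J1  (1-jn J1 has f-setter on 4)
b1 |J1  (common-f at J1 fixed by 4)
b5 |J1  (common-f at J1 fixed by 4)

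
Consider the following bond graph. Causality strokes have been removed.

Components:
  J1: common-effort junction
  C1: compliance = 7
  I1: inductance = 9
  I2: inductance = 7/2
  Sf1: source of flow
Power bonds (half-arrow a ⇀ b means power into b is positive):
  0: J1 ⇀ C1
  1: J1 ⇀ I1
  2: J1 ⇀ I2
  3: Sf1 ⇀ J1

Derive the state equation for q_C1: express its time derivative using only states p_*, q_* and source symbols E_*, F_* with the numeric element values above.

#3 stroke at Sf1  (Sf1 (Sf) sets flow on bond)
#0 stroke at J1  (C1 integral (e out))
#1 stroke at I1  (J1: bond 0 brought effort, rest push out)
#2 stroke at I2  (common-e at J1 fixed by 0)

dq_C1/dt = F_Sf1 - p_I1/9 - 2*p_I2/7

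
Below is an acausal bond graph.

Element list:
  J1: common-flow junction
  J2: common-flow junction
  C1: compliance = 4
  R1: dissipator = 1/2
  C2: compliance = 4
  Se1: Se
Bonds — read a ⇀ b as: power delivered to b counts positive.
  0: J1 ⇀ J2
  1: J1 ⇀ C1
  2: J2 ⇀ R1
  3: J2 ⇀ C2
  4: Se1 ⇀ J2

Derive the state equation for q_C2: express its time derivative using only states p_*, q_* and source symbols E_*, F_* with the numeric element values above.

dq_C2/dt = 2*E_Se1 - q_C1/2 - q_C2/2

bond 4 stroke→J2  (Se1 fixes effort; stroke away)
bond 1 stroke→J1  (C1 outputs effort q/C1)
bond 0 stroke→J2  (only one flow-in slot at J1)
bond 3 stroke→J2  (C2 integral (e out))
bond 2 stroke→R1  (only one flow-in slot at J2)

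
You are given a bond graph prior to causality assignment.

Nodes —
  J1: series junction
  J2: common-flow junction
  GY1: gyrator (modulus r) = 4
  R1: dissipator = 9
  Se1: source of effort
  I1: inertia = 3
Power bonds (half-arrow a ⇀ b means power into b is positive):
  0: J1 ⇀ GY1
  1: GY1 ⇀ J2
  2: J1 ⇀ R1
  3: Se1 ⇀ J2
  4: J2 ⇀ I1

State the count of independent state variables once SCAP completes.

β3 |J2  (Se1: effort source, stroke at far end)
β4 |I1  (I1: I, integral causality)
β1 |J2  (common-f at J2 fixed by 4)
β0 |J1  (GY1 both-in/both-out from 1)
β2 |R1  (only one flow-in slot at J1)

1  (I1 all integral)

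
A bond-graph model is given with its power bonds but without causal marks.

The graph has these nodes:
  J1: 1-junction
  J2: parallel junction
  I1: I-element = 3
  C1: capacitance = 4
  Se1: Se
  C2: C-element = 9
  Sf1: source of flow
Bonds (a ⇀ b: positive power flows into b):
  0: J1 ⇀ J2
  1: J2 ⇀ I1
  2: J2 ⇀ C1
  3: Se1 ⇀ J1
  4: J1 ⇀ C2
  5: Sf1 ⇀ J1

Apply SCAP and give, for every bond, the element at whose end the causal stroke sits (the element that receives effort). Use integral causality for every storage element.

b0 stroke→J1
b1 stroke→I1
b2 stroke→J2
b3 stroke→J1
b4 stroke→J1
b5 stroke→Sf1

#3 |J1  (Se1 (Se) sets effort on bond)
#5 |Sf1  (Sf1 fixes flow; stroke at Sf1)
#0 |J1  (J1: bond 5 brought flow, rest push out)
#4 |J1  (J1: bond 5 brought flow, rest push out)
#1 |I1  (prefer integral on I1)
#2 |J2  (J2: last free bond brings effort in)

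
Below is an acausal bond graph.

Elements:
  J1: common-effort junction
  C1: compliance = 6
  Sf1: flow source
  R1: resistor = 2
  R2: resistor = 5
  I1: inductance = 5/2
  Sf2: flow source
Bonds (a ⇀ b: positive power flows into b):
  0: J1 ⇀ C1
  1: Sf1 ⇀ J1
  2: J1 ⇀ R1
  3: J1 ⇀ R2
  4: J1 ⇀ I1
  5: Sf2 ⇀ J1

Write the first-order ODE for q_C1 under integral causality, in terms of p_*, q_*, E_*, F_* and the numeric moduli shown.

dq_C1/dt = F_Sf1 + F_Sf2 - 2*p_I1/5 - 7*q_C1/60

b1 →Sf1  (Sf1: flow source, stroke at near end)
b5 →Sf2  (Sf2 (Sf) sets flow on bond)
b0 →J1  (prefer integral on C1)
b2 →R1  (0-jn J1 has e-setter on 0)
b3 →R2  (common-e at J1 fixed by 0)
b4 →I1  (0-jn J1 has e-setter on 0)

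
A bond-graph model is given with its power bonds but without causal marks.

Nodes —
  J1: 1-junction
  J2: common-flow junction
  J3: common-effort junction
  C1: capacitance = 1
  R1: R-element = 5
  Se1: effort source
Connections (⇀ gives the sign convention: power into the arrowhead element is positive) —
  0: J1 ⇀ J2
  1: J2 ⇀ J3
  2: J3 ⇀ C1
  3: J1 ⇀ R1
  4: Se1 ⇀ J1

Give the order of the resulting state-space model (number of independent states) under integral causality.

β4 stroke→J1  (Se1 fixes effort; stroke away)
β2 stroke→J3  (C1 integral (e out))
β1 stroke→J2  (common-e at J3 fixed by 2)
β0 stroke→J1  (J2 needs exactly one f-in)
β3 stroke→R1  (closing 1-jn rule on J1)

1  (C1 all integral)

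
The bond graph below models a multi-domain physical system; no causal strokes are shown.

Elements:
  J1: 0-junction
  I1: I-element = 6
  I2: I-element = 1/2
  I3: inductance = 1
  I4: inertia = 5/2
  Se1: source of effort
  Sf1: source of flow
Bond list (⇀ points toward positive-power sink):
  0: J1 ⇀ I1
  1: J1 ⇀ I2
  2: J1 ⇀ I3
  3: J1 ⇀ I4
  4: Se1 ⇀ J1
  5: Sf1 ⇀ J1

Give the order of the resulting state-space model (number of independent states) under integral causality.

4  (I1, I2, I3, I4 all integral)

b4 stroke→J1  (source Se1 imposes e)
b5 stroke→Sf1  (Sf1 fixes flow; stroke at Sf1)
b0 stroke→I1  (J1: bond 4 brought effort, rest push out)
b1 stroke→I2  (common-e at J1 fixed by 4)
b2 stroke→I3  (J1: bond 4 brought effort, rest push out)
b3 stroke→I4  (J1 effort already set via bond 4)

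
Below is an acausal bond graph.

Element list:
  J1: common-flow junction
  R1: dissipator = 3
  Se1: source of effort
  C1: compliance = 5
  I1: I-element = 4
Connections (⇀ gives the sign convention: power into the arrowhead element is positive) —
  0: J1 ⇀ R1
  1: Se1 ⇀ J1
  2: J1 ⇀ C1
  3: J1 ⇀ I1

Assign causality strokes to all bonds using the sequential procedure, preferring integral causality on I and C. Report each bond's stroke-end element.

β0 stroke→J1
β1 stroke→J1
β2 stroke→J1
β3 stroke→I1

β1 stroke→J1  (source Se1 imposes e)
β2 stroke→J1  (C1 integral (e out))
β3 stroke→I1  (I1 outputs flow p/I1)
β0 stroke→J1  (common-f at J1 fixed by 3)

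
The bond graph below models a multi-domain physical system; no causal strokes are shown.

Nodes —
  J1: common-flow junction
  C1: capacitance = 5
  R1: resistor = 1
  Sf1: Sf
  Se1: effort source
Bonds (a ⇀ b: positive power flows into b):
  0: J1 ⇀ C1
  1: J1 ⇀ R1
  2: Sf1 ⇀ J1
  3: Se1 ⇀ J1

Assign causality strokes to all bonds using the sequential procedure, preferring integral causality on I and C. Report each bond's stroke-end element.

#0 →J1
#1 →J1
#2 →Sf1
#3 →J1

bond 2 stroke at Sf1  (Sf1 (Sf) sets flow on bond)
bond 3 stroke at J1  (Se1 (Se) sets effort on bond)
bond 0 stroke at J1  (common-f at J1 fixed by 2)
bond 1 stroke at J1  (J1: bond 2 brought flow, rest push out)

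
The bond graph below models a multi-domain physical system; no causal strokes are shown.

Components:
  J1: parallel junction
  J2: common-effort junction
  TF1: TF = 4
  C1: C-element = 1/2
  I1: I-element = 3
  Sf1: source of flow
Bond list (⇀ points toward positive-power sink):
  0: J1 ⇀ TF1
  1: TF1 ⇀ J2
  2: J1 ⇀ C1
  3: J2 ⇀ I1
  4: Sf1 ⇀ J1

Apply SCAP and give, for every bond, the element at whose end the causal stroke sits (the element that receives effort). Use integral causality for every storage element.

b4 stroke→Sf1  (Sf1 (Sf) sets flow on bond)
b2 stroke→J1  (prefer integral on C1)
b0 stroke→TF1  (common-e at J1 fixed by 2)
b1 stroke→J2  (through TF1, causality passes straight; one stroke at TF1)
b3 stroke→I1  (J2 effort already set via bond 1)

b0 stroke at TF1
b1 stroke at J2
b2 stroke at J1
b3 stroke at I1
b4 stroke at Sf1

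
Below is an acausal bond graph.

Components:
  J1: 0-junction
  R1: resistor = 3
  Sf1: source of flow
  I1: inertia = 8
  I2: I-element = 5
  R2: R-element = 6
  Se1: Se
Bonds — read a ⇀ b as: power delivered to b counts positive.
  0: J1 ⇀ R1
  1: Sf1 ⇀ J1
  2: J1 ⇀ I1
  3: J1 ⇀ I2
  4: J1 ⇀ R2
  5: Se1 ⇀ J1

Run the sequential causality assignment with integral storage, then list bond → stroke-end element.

#1 stroke at Sf1  (source Sf1 imposes f)
#5 stroke at J1  (source Se1 imposes e)
#0 stroke at R1  (J1: bond 5 brought effort, rest push out)
#2 stroke at I1  (0-jn J1 has e-setter on 5)
#3 stroke at I2  (common-e at J1 fixed by 5)
#4 stroke at R2  (J1 effort already set via bond 5)

b0 |R1
b1 |Sf1
b2 |I1
b3 |I2
b4 |R2
b5 |J1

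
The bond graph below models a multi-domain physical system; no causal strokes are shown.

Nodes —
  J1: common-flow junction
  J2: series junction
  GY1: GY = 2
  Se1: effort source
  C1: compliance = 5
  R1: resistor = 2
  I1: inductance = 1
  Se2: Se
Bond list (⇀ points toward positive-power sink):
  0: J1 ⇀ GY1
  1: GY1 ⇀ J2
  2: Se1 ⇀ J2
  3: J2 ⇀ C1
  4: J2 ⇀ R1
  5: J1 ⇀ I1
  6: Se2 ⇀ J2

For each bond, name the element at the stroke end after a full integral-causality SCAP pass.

#2 |J2  (Se1 fixes effort; stroke away)
#6 |J2  (Se2 (Se) sets effort on bond)
#3 |J2  (prefer integral on C1)
#5 |I1  (I1 integral (f out))
#0 |J1  (common-f at J1 fixed by 5)
#1 |J2  (GY1 both-in/both-out from 0)
#4 |R1  (J2 needs exactly one f-in)

b0 |J1
b1 |J2
b2 |J2
b3 |J2
b4 |R1
b5 |I1
b6 |J2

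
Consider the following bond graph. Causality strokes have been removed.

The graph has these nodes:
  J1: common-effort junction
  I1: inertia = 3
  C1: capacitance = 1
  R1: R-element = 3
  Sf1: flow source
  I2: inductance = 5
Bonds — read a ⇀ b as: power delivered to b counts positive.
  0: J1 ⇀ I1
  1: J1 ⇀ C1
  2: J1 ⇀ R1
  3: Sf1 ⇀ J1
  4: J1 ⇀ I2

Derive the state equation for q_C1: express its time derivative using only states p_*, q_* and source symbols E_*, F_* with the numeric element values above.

β3 stroke at Sf1  (source Sf1 imposes f)
β0 stroke at I1  (prefer integral on I1)
β1 stroke at J1  (C1 outputs effort q/C1)
β2 stroke at R1  (J1: bond 1 brought effort, rest push out)
β4 stroke at I2  (common-e at J1 fixed by 1)

dq_C1/dt = F_Sf1 - p_I1/3 - p_I2/5 - q_C1/3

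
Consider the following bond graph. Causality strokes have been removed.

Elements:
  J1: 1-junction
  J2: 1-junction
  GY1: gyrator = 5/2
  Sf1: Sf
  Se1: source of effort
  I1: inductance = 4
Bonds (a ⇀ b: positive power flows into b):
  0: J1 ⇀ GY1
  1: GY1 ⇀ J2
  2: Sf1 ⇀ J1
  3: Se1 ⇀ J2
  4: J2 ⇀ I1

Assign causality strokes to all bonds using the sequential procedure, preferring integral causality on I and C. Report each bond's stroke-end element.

b0 |J1
b1 |J2
b2 |Sf1
b3 |J2
b4 |I1

b2 |Sf1  (Sf1 fixes flow; stroke at Sf1)
b3 |J2  (Se1 fixes effort; stroke away)
b0 |J1  (common-f at J1 fixed by 2)
b1 |J2  (GY1 both-in/both-out from 0)
b4 |I1  (only one flow-in slot at J2)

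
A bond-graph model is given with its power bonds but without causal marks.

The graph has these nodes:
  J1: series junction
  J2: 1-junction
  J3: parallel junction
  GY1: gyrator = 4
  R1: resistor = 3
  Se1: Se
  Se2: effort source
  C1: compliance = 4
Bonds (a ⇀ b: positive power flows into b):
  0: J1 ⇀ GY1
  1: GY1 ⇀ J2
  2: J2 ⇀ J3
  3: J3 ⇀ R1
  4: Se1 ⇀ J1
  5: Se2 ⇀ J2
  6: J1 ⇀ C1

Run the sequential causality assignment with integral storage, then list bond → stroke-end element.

#4 stroke at J1  (Se1 fixes effort; stroke away)
#5 stroke at J2  (Se2 (Se) sets effort on bond)
#6 stroke at J1  (C1 integral (e out))
#0 stroke at GY1  (closing 1-jn rule on J1)
#1 stroke at GY1  (GY GY1: same side as bond 0)
#2 stroke at J2  (1-jn J2 has f-setter on 1)
#3 stroke at J3  (J3 needs exactly one e-in)

β0 stroke at GY1
β1 stroke at GY1
β2 stroke at J2
β3 stroke at J3
β4 stroke at J1
β5 stroke at J2
β6 stroke at J1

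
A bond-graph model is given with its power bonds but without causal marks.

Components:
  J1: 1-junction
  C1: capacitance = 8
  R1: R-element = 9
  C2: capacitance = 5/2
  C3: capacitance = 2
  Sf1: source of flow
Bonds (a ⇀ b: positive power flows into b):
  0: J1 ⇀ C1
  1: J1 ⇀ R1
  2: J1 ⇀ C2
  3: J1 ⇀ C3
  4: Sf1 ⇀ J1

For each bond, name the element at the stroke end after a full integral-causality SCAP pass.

bond 0 |J1
bond 1 |J1
bond 2 |J1
bond 3 |J1
bond 4 |Sf1

β4 |Sf1  (source Sf1 imposes f)
β0 |J1  (J1: bond 4 brought flow, rest push out)
β1 |J1  (J1: bond 4 brought flow, rest push out)
β2 |J1  (J1: bond 4 brought flow, rest push out)
β3 |J1  (common-f at J1 fixed by 4)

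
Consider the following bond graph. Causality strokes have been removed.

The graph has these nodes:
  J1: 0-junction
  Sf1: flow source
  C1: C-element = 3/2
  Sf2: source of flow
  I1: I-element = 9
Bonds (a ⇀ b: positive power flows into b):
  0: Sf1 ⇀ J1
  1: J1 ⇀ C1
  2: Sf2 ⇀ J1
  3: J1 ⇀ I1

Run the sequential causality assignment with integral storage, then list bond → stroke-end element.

#0 →Sf1  (Sf1: flow source, stroke at near end)
#2 →Sf2  (Sf2 fixes flow; stroke at Sf2)
#1 →J1  (C1: C, integral causality)
#3 →I1  (J1 effort already set via bond 1)

bond 0 →Sf1
bond 1 →J1
bond 2 →Sf2
bond 3 →I1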